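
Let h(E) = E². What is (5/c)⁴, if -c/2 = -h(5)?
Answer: 1/10000 ≈ 0.00010000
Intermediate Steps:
c = 50 (c = -(-2)*5² = -(-2)*25 = -2*(-25) = 50)
(5/c)⁴ = (5/50)⁴ = (5*(1/50))⁴ = (⅒)⁴ = 1/10000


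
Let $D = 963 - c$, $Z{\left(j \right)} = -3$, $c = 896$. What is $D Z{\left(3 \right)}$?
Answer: $-201$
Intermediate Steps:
$D = 67$ ($D = 963 - 896 = 67$)
$D Z{\left(3 \right)} = 67 \left(-3\right) = -201$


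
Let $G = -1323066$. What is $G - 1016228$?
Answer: $-2339294$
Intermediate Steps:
$G - 1016228 = -1323066 - 1016228 = -2339294$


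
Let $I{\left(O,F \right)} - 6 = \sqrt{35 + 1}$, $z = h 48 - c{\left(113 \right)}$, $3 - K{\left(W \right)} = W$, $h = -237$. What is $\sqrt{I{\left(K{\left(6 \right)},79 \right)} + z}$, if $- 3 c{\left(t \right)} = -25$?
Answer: $\frac{i \sqrt{102351}}{3} \approx 106.64 i$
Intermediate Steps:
$c{\left(t \right)} = \frac{25}{3}$ ($c{\left(t \right)} = \left(- \frac{1}{3}\right) \left(-25\right) = \frac{25}{3}$)
$K{\left(W \right)} = 3 - W$
$z = - \frac{34153}{3}$ ($z = \left(-237\right) 48 - \frac{25}{3} = -11376 - \frac{25}{3} = - \frac{34153}{3} \approx -11384.0$)
$I{\left(O,F \right)} = 12$ ($I{\left(O,F \right)} = 6 + \sqrt{35 + 1} = 6 + \sqrt{36} = 6 + 6 = 12$)
$\sqrt{I{\left(K{\left(6 \right)},79 \right)} + z} = \sqrt{12 - \frac{34153}{3}} = \sqrt{- \frac{34117}{3}} = \frac{i \sqrt{102351}}{3}$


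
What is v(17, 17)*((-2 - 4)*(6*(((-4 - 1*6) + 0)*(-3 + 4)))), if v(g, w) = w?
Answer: 6120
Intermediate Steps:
v(17, 17)*((-2 - 4)*(6*(((-4 - 1*6) + 0)*(-3 + 4)))) = 17*((-2 - 4)*(6*(((-4 - 1*6) + 0)*(-3 + 4)))) = 17*(-36*((-4 - 6) + 0)*1) = 17*(-36*(-10 + 0)*1) = 17*(-36*(-10*1)) = 17*(-36*(-10)) = 17*(-6*(-60)) = 17*360 = 6120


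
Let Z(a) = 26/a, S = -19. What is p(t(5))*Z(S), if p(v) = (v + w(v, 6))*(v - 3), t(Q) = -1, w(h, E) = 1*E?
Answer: 520/19 ≈ 27.368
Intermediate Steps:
w(h, E) = E
p(v) = (-3 + v)*(6 + v) (p(v) = (v + 6)*(v - 3) = (6 + v)*(-3 + v) = (-3 + v)*(6 + v))
p(t(5))*Z(S) = (-18 + (-1)² + 3*(-1))*(26/(-19)) = (-18 + 1 - 3)*(26*(-1/19)) = -20*(-26/19) = 520/19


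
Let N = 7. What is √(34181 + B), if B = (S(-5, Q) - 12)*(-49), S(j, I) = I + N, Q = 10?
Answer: 4*√2121 ≈ 184.22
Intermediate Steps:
S(j, I) = 7 + I (S(j, I) = I + 7 = 7 + I)
B = -245 (B = ((7 + 10) - 12)*(-49) = (17 - 12)*(-49) = 5*(-49) = -245)
√(34181 + B) = √(34181 - 245) = √33936 = 4*√2121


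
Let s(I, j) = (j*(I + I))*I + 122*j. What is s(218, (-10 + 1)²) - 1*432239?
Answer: 7276531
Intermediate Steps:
s(I, j) = 122*j + 2*j*I² (s(I, j) = (j*(2*I))*I + 122*j = (2*I*j)*I + 122*j = 2*j*I² + 122*j = 122*j + 2*j*I²)
s(218, (-10 + 1)²) - 1*432239 = 2*(-10 + 1)²*(61 + 218²) - 1*432239 = 2*(-9)²*(61 + 47524) - 432239 = 2*81*47585 - 432239 = 7708770 - 432239 = 7276531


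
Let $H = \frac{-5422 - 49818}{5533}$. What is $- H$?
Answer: $\frac{55240}{5533} \approx 9.9837$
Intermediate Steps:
$H = - \frac{55240}{5533}$ ($H = \left(-55240\right) \frac{1}{5533} = - \frac{55240}{5533} \approx -9.9837$)
$- H = \left(-1\right) \left(- \frac{55240}{5533}\right) = \frac{55240}{5533}$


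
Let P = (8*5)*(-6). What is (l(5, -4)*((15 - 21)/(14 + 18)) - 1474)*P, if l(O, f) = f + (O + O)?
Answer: 354030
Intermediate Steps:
P = -240 (P = 40*(-6) = -240)
l(O, f) = f + 2*O
(l(5, -4)*((15 - 21)/(14 + 18)) - 1474)*P = ((-4 + 2*5)*((15 - 21)/(14 + 18)) - 1474)*(-240) = ((-4 + 10)*(-6/32) - 1474)*(-240) = (6*(-6*1/32) - 1474)*(-240) = (6*(-3/16) - 1474)*(-240) = (-9/8 - 1474)*(-240) = -11801/8*(-240) = 354030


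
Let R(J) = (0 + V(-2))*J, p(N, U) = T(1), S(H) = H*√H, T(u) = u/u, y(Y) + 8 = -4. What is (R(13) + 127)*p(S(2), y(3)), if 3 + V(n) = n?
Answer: 62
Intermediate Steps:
y(Y) = -12 (y(Y) = -8 - 4 = -12)
T(u) = 1
S(H) = H^(3/2)
p(N, U) = 1
V(n) = -3 + n
R(J) = -5*J (R(J) = (0 + (-3 - 2))*J = (0 - 5)*J = -5*J)
(R(13) + 127)*p(S(2), y(3)) = (-5*13 + 127)*1 = (-65 + 127)*1 = 62*1 = 62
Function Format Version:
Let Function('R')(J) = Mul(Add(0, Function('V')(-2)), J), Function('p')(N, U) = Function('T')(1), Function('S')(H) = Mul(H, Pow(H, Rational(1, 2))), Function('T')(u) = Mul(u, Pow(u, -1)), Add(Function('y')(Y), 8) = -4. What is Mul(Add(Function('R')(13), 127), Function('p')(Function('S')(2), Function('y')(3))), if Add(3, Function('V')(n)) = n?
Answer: 62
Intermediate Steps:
Function('y')(Y) = -12 (Function('y')(Y) = Add(-8, -4) = -12)
Function('T')(u) = 1
Function('S')(H) = Pow(H, Rational(3, 2))
Function('p')(N, U) = 1
Function('V')(n) = Add(-3, n)
Function('R')(J) = Mul(-5, J) (Function('R')(J) = Mul(Add(0, Add(-3, -2)), J) = Mul(Add(0, -5), J) = Mul(-5, J))
Mul(Add(Function('R')(13), 127), Function('p')(Function('S')(2), Function('y')(3))) = Mul(Add(Mul(-5, 13), 127), 1) = Mul(Add(-65, 127), 1) = Mul(62, 1) = 62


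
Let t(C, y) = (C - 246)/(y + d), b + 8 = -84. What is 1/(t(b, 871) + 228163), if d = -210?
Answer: 661/150815405 ≈ 4.3828e-6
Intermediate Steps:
b = -92 (b = -8 - 84 = -92)
t(C, y) = (-246 + C)/(-210 + y) (t(C, y) = (C - 246)/(y - 210) = (-246 + C)/(-210 + y))
1/(t(b, 871) + 228163) = 1/((-246 - 92)/(-210 + 871) + 228163) = 1/(-338/661 + 228163) = 1/(150815405/661) = 661/150815405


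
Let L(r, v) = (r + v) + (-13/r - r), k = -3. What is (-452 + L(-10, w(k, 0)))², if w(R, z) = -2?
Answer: 20493729/100 ≈ 2.0494e+5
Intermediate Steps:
L(r, v) = v - 13/r (L(r, v) = (r + v) + (-r - 13/r) = v - 13/r)
(-452 + L(-10, w(k, 0)))² = (-452 + (-2 - 13/(-10)))² = (-452 + (-2 - 13*(-⅒)))² = (-452 + (-2 + 13/10))² = (-452 - 7/10)² = (-4527/10)² = 20493729/100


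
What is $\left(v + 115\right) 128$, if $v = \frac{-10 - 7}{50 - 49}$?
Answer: $12544$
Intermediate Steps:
$v = -17$ ($v = - \frac{17}{1} = \left(-17\right) 1 = -17$)
$\left(v + 115\right) 128 = \left(-17 + 115\right) 128 = 98 \cdot 128 = 12544$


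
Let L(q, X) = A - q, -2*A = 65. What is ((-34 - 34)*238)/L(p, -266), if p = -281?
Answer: -4624/71 ≈ -65.127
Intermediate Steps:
A = -65/2 (A = -1/2*65 = -65/2 ≈ -32.500)
L(q, X) = -65/2 - q
((-34 - 34)*238)/L(p, -266) = ((-34 - 34)*238)/(-65/2 - 1*(-281)) = (-68*238)/(-65/2 + 281) = -16184/497/2 = -16184*2/497 = -4624/71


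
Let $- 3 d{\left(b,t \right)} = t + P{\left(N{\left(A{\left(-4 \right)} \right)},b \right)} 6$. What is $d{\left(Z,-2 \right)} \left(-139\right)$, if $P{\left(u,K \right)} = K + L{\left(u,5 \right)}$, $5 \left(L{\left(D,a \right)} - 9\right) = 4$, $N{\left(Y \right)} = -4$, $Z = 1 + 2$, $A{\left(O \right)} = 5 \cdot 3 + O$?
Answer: $\frac{51986}{15} \approx 3465.7$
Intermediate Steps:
$A{\left(O \right)} = 15 + O$
$Z = 3$
$L{\left(D,a \right)} = \frac{49}{5}$ ($L{\left(D,a \right)} = 9 + \frac{1}{5} \cdot 4 = 9 + \frac{4}{5} = \frac{49}{5}$)
$P{\left(u,K \right)} = \frac{49}{5} + K$ ($P{\left(u,K \right)} = K + \frac{49}{5} = \frac{49}{5} + K$)
$d{\left(b,t \right)} = - \frac{98}{5} - 2 b - \frac{t}{3}$ ($d{\left(b,t \right)} = - \frac{t + \left(\frac{49}{5} + b\right) 6}{3} = - \frac{t + \left(\frac{294}{5} + 6 b\right)}{3} = - \frac{\frac{294}{5} + t + 6 b}{3} = - \frac{98}{5} - 2 b - \frac{t}{3}$)
$d{\left(Z,-2 \right)} \left(-139\right) = \left(- \frac{98}{5} - 6 - - \frac{2}{3}\right) \left(-139\right) = \left(- \frac{98}{5} - 6 + \frac{2}{3}\right) \left(-139\right) = \left(- \frac{374}{15}\right) \left(-139\right) = \frac{51986}{15}$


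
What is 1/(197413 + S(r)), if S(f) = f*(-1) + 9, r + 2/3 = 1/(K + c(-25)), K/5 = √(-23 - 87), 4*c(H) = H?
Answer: 3303744975/652234150354456 - 15*I*√110/326117075177228 ≈ 5.0653e-6 - 4.8241e-13*I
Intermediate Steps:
c(H) = H/4
K = 5*I*√110 (K = 5*√(-23 - 87) = 5*√(-110) = 5*(I*√110) = 5*I*√110 ≈ 52.44*I)
r = -⅔ + 1/(-25/4 + 5*I*√110) (r = -⅔ + 1/(5*I*√110 + (¼)*(-25)) = -⅔ + 1/(5*I*√110 - 25/4) = -⅔ + 1/(-25/4 + 5*I*√110) ≈ -0.66891 - 0.018802*I)
S(f) = 9 - f (S(f) = -f + 9 = 9 - f)
1/(197413 + S(r)) = 1/(197413 + (9 - (-398/595 - 16*I*√110/8925))) = 1/(197413 + (9 + (398/595 + 16*I*√110/8925))) = 1/(197413 + (5753/595 + 16*I*√110/8925)) = 1/(117466488/595 + 16*I*√110/8925)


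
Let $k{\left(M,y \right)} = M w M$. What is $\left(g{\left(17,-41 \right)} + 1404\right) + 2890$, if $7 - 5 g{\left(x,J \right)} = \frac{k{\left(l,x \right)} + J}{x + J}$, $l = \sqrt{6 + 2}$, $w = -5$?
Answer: $\frac{171789}{40} \approx 4294.7$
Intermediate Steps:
$l = 2 \sqrt{2}$ ($l = \sqrt{8} = 2 \sqrt{2} \approx 2.8284$)
$k{\left(M,y \right)} = - 5 M^{2}$ ($k{\left(M,y \right)} = M \left(-5\right) M = - 5 M M = - 5 M^{2}$)
$g{\left(x,J \right)} = \frac{7}{5} - \frac{-40 + J}{5 \left(J + x\right)}$ ($g{\left(x,J \right)} = \frac{7}{5} - \frac{\left(- 5 \left(2 \sqrt{2}\right)^{2} + J\right) \frac{1}{x + J}}{5} = \frac{7}{5} - \frac{\left(\left(-5\right) 8 + J\right) \frac{1}{J + x}}{5} = \frac{7}{5} - \frac{\left(-40 + J\right) \frac{1}{J + x}}{5} = \frac{7}{5} - \frac{\frac{1}{J + x} \left(-40 + J\right)}{5} = \frac{7}{5} - \frac{-40 + J}{5 \left(J + x\right)}$)
$\left(g{\left(17,-41 \right)} + 1404\right) + 2890 = \left(\frac{40 + 6 \left(-41\right) + 7 \cdot 17}{5 \left(-41 + 17\right)} + 1404\right) + 2890 = \left(\frac{40 - 246 + 119}{5 \left(-24\right)} + 1404\right) + 2890 = \left(\frac{1}{5} \left(- \frac{1}{24}\right) \left(-87\right) + 1404\right) + 2890 = \left(\frac{29}{40} + 1404\right) + 2890 = \frac{56189}{40} + 2890 = \frac{171789}{40}$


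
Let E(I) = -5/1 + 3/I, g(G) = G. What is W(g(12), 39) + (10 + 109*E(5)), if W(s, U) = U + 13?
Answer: -2088/5 ≈ -417.60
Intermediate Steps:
E(I) = -5 + 3/I (E(I) = -5*1 + 3/I = -5 + 3/I)
W(s, U) = 13 + U
W(g(12), 39) + (10 + 109*E(5)) = (13 + 39) + (10 + 109*(-5 + 3/5)) = 52 + (10 + 109*(-5 + 3*(⅕))) = 52 + (10 + 109*(-5 + ⅗)) = 52 + (10 + 109*(-22/5)) = 52 + (10 - 2398/5) = 52 - 2348/5 = -2088/5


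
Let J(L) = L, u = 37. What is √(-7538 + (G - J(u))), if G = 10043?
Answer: 2*√617 ≈ 49.679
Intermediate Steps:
√(-7538 + (G - J(u))) = √(-7538 + (10043 - 1*37)) = √(-7538 + (10043 - 37)) = √(-7538 + 10006) = √2468 = 2*√617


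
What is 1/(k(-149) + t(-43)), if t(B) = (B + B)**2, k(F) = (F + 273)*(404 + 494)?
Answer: 1/118748 ≈ 8.4212e-6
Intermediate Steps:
k(F) = 245154 + 898*F (k(F) = (273 + F)*898 = 245154 + 898*F)
t(B) = 4*B**2 (t(B) = (2*B)**2 = 4*B**2)
1/(k(-149) + t(-43)) = 1/((245154 + 898*(-149)) + 4*(-43)**2) = 1/((245154 - 133802) + 4*1849) = 1/(111352 + 7396) = 1/118748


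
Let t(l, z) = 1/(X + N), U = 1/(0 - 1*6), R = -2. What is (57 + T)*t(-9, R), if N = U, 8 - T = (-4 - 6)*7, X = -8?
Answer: -810/49 ≈ -16.531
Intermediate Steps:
U = -⅙ (U = 1/(0 - 6) = 1/(-6) = -⅙ ≈ -0.16667)
T = 78 (T = 8 - (-4 - 6)*7 = 8 - (-10)*7 = 8 - 1*(-70) = 8 + 70 = 78)
N = -⅙ ≈ -0.16667
t(l, z) = -6/49 (t(l, z) = 1/(-8 - ⅙) = 1/(-49/6) = -6/49)
(57 + T)*t(-9, R) = (57 + 78)*(-6/49) = 135*(-6/49) = -810/49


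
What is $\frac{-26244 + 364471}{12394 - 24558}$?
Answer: $- \frac{338227}{12164} \approx -27.806$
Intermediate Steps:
$\frac{-26244 + 364471}{12394 - 24558} = \frac{338227}{12394 - 24558} = \frac{338227}{-12164} = 338227 \left(- \frac{1}{12164}\right) = - \frac{338227}{12164}$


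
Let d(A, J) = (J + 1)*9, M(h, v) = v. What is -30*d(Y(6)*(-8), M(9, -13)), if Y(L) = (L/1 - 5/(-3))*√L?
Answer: 3240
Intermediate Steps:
Y(L) = √L*(5/3 + L) (Y(L) = (L*1 - 5*(-⅓))*√L = (L + 5/3)*√L = (5/3 + L)*√L = √L*(5/3 + L))
d(A, J) = 9 + 9*J (d(A, J) = (1 + J)*9 = 9 + 9*J)
-30*d(Y(6)*(-8), M(9, -13)) = -30*(9 + 9*(-13)) = -30*(9 - 117) = -30*(-108) = 3240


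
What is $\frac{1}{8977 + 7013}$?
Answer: $\frac{1}{15990} \approx 6.2539 \cdot 10^{-5}$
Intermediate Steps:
$\frac{1}{8977 + 7013} = \frac{1}{15990}$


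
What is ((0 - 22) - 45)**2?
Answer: 4489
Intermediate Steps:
((0 - 22) - 45)**2 = (-22 - 45)**2 = (-67)**2 = 4489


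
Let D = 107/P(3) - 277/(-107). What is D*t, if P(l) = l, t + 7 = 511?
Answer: 2063040/107 ≈ 19281.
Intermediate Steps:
t = 504 (t = -7 + 511 = 504)
D = 12280/321 (D = 107/3 - 277/(-107) = 107*(⅓) - 277*(-1/107) = 107/3 + 277/107 = 12280/321 ≈ 38.255)
D*t = (12280/321)*504 = 2063040/107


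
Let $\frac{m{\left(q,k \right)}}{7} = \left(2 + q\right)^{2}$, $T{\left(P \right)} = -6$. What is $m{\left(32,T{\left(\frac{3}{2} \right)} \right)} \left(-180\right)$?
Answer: $-1456560$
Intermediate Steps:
$m{\left(q,k \right)} = 7 \left(2 + q\right)^{2}$
$m{\left(32,T{\left(\frac{3}{2} \right)} \right)} \left(-180\right) = 7 \left(2 + 32\right)^{2} \left(-180\right) = 7 \cdot 34^{2} \left(-180\right) = 7 \cdot 1156 \left(-180\right) = 8092 \left(-180\right) = -1456560$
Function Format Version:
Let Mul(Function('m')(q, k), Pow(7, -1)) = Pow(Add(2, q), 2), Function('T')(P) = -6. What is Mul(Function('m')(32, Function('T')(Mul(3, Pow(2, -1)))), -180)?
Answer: -1456560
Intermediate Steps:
Function('m')(q, k) = Mul(7, Pow(Add(2, q), 2))
Mul(Function('m')(32, Function('T')(Mul(3, Pow(2, -1)))), -180) = Mul(Mul(7, Pow(Add(2, 32), 2)), -180) = Mul(Mul(7, Pow(34, 2)), -180) = Mul(Mul(7, 1156), -180) = Mul(8092, -180) = -1456560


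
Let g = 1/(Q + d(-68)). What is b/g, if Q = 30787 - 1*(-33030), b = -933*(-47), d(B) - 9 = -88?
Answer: 2794975038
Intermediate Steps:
d(B) = -79 (d(B) = 9 - 88 = -79)
b = 43851
Q = 63817 (Q = 30787 + 33030 = 63817)
g = 1/63738 (g = 1/(63817 - 79) = 1/63738 ≈ 1.5689e-5)
b/g = 43851/(1/63738) = 43851*63738 = 2794975038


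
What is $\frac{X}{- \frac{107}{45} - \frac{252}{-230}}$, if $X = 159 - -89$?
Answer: $- \frac{256680}{1327} \approx -193.43$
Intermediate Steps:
$X = 248$ ($X = 159 + 89 = 248$)
$\frac{X}{- \frac{107}{45} - \frac{252}{-230}} = \frac{248}{- \frac{107}{45} - \frac{252}{-230}} = \frac{248}{\left(-107\right) \frac{1}{45} - - \frac{126}{115}} = \frac{248}{- \frac{107}{45} + \frac{126}{115}} = \frac{248}{- \frac{1327}{1035}} = 248 \left(- \frac{1035}{1327}\right) = - \frac{256680}{1327}$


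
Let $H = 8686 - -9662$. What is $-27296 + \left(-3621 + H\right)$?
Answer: $-12569$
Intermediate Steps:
$H = 18348$ ($H = 8686 + 9662 = 18348$)
$-27296 + \left(-3621 + H\right) = -27296 + \left(-3621 + 18348\right) = -27296 + 14727 = -12569$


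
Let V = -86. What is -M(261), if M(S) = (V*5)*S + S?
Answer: 111969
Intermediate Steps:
M(S) = -429*S (M(S) = (-86*5)*S + S = -430*S + S = -429*S)
-M(261) = -(-429)*261 = -1*(-111969) = 111969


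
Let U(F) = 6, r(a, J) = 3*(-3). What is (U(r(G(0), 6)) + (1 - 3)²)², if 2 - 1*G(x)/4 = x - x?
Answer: 100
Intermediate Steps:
G(x) = 8 (G(x) = 8 - 4*(x - x) = 8 - 4*0 = 8 + 0 = 8)
r(a, J) = -9
(U(r(G(0), 6)) + (1 - 3)²)² = (6 + (1 - 3)²)² = (6 + (-2)²)² = (6 + 4)² = 10² = 100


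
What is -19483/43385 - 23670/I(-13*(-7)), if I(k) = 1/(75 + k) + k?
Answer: -170763539381/655417195 ≈ -260.54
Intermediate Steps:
I(k) = k + 1/(75 + k)
-19483/43385 - 23670/I(-13*(-7)) = -19483/43385 - 23670*(75 - 13*(-7))/(1 + (-13*(-7))² + 75*(-13*(-7))) = -19483*1/43385 - 23670*(75 + 91)/(1 + 91² + 75*91) = -19483/43385 - 23670*166/(1 + 8281 + 6825) = -19483/43385 - 23670/((1/166)*15107) = -19483/43385 - 23670/15107/166 = -19483/43385 - 23670*166/15107 = -19483/43385 - 3929220/15107 = -170763539381/655417195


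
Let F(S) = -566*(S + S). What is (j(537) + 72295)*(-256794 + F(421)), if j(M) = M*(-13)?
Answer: -47899066924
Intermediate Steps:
j(M) = -13*M
F(S) = -1132*S
(j(537) + 72295)*(-256794 + F(421)) = (-13*537 + 72295)*(-256794 - 1132*421) = (-6981 + 72295)*(-256794 - 476572) = 65314*(-733366) = -47899066924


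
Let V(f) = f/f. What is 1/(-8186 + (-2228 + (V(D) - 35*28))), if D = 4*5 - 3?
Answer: -1/11393 ≈ -8.7773e-5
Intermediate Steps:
D = 17 (D = 20 - 3 = 17)
V(f) = 1
1/(-8186 + (-2228 + (V(D) - 35*28))) = 1/(-8186 + (-2228 + (1 - 35*28))) = 1/(-8186 + (-2228 + (1 - 980))) = 1/(-8186 + (-2228 - 979)) = 1/(-8186 - 3207) = 1/(-11393) = -1/11393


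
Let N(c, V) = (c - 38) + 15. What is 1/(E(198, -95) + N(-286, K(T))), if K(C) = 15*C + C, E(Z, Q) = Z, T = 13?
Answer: -1/111 ≈ -0.0090090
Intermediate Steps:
K(C) = 16*C
N(c, V) = -23 + c (N(c, V) = (-38 + c) + 15 = -23 + c)
1/(E(198, -95) + N(-286, K(T))) = 1/(198 + (-23 - 286)) = 1/(198 - 309) = 1/(-111) = -1/111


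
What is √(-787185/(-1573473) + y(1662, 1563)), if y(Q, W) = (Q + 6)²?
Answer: 3*√85040487647599121/524491 ≈ 1668.0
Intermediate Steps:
y(Q, W) = (6 + Q)²
√(-787185/(-1573473) + y(1662, 1563)) = √(-787185/(-1573473) + (6 + 1662)²) = √(-787185*(-1/1573473) + 1668²) = √(262395/524491 + 2782224) = √(1459251710379/524491) = 3*√85040487647599121/524491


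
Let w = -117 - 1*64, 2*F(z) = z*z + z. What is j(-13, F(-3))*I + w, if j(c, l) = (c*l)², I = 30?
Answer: 45449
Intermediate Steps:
F(z) = z/2 + z²/2 (F(z) = (z*z + z)/2 = (z² + z)/2 = (z + z²)/2 = z/2 + z²/2)
j(c, l) = c²*l²
w = -181 (w = -117 - 64 = -181)
j(-13, F(-3))*I + w = ((-13)²*((½)*(-3)*(1 - 3))²)*30 - 181 = (169*((½)*(-3)*(-2))²)*30 - 181 = (169*3²)*30 - 181 = (169*9)*30 - 181 = 1521*30 - 181 = 45630 - 181 = 45449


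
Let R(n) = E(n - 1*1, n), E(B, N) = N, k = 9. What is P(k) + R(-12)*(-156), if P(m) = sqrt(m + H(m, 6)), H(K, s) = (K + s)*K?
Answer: 1884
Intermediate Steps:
H(K, s) = K*(K + s)
R(n) = n
P(m) = sqrt(m + m*(6 + m)) (P(m) = sqrt(m + m*(m + 6)) = sqrt(m + m*(6 + m)))
P(k) + R(-12)*(-156) = sqrt(9*(7 + 9)) - 12*(-156) = sqrt(9*16) + 1872 = sqrt(144) + 1872 = 12 + 1872 = 1884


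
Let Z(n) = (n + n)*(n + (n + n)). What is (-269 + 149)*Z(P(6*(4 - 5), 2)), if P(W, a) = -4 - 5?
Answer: -58320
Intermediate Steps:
P(W, a) = -9
Z(n) = 6*n² (Z(n) = (2*n)*(n + 2*n) = (2*n)*(3*n) = 6*n²)
(-269 + 149)*Z(P(6*(4 - 5), 2)) = (-269 + 149)*(6*(-9)²) = -720*81 = -120*486 = -58320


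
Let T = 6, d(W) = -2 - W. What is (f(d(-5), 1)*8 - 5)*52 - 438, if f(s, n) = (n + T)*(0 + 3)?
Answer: 8038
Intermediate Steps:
f(s, n) = 18 + 3*n (f(s, n) = (n + 6)*(0 + 3) = (6 + n)*3 = 18 + 3*n)
(f(d(-5), 1)*8 - 5)*52 - 438 = ((18 + 3*1)*8 - 5)*52 - 438 = ((18 + 3)*8 - 5)*52 - 438 = (21*8 - 5)*52 - 438 = (168 - 5)*52 - 438 = 163*52 - 438 = 8476 - 438 = 8038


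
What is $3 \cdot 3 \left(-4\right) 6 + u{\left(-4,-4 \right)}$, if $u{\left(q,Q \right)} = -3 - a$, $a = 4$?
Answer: $-223$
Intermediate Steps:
$u{\left(q,Q \right)} = -7$ ($u{\left(q,Q \right)} = -3 - 4 = -7$)
$3 \cdot 3 \left(-4\right) 6 + u{\left(-4,-4 \right)} = 3 \cdot 3 \left(-4\right) 6 - 7 = 9 \left(-4\right) 6 - 7 = \left(-36\right) 6 - 7 = -216 - 7 = -223$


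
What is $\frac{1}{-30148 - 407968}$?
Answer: $- \frac{1}{438116} \approx -2.2825 \cdot 10^{-6}$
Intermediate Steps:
$\frac{1}{-30148 - 407968} = \frac{1}{-438116} = - \frac{1}{438116}$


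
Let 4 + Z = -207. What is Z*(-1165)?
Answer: 245815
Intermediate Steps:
Z = -211 (Z = -4 - 207 = -211)
Z*(-1165) = -211*(-1165) = 245815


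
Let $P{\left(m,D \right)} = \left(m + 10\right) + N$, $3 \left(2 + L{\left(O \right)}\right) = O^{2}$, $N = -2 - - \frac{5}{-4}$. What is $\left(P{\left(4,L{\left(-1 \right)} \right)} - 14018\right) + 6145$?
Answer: $- \frac{31449}{4} \approx -7862.3$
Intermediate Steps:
$N = - \frac{13}{4}$ ($N = -2 - \left(-5\right) \left(- \frac{1}{4}\right) = -2 - \frac{5}{4} = - \frac{13}{4} \approx -3.25$)
$L{\left(O \right)} = -2 + \frac{O^{2}}{3}$
$P{\left(m,D \right)} = \frac{27}{4} + m$ ($P{\left(m,D \right)} = \left(m + 10\right) - \frac{13}{4} = \left(10 + m\right) - \frac{13}{4} = \frac{27}{4} + m$)
$\left(P{\left(4,L{\left(-1 \right)} \right)} - 14018\right) + 6145 = \left(\left(\frac{27}{4} + 4\right) - 14018\right) + 6145 = \left(\frac{43}{4} - 14018\right) + 6145 = - \frac{56029}{4} + 6145 = - \frac{31449}{4}$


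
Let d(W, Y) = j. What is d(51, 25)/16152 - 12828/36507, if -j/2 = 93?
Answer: -11888231/32758948 ≈ -0.36290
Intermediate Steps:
j = -186 (j = -2*93 = -186)
d(W, Y) = -186
d(51, 25)/16152 - 12828/36507 = -186/16152 - 12828/36507 = -186*1/16152 - 12828*1/36507 = -31/2692 - 4276/12169 = -11888231/32758948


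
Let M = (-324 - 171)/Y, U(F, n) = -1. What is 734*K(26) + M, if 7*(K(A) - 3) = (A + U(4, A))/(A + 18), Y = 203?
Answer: 1441331/638 ≈ 2259.1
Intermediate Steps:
M = -495/203 (M = (-324 - 171)/203 = -495*1/203 = -495/203 ≈ -2.4384)
K(A) = 3 + (-1 + A)/(7*(18 + A)) (K(A) = 3 + ((A - 1)/(A + 18))/7 = 3 + ((-1 + A)/(18 + A))/7 = 3 + (-1 + A)/(7*(18 + A)))
734*K(26) + M = 734*((377 + 22*26)/(7*(18 + 26))) - 495/203 = 734*((1/7)*(377 + 572)/44) - 495/203 = 734*((1/7)*(1/44)*949) - 495/203 = 734*(949/308) - 495/203 = 348283/154 - 495/203 = 1441331/638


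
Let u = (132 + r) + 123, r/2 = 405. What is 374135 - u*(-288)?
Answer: 680855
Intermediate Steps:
r = 810 (r = 2*405 = 810)
u = 1065 (u = (132 + 810) + 123 = 942 + 123 = 1065)
374135 - u*(-288) = 374135 - 1065*(-288) = 374135 - 1*(-306720) = 374135 + 306720 = 680855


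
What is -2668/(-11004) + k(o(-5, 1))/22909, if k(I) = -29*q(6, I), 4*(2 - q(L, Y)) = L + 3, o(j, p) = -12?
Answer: 61200991/252090636 ≈ 0.24277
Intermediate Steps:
q(L, Y) = 5/4 - L/4 (q(L, Y) = 2 - (L + 3)/4 = 2 - (3 + L)/4 = 2 + (-¾ - L/4) = 5/4 - L/4)
k(I) = 29/4 (k(I) = -29*(5/4 - ¼*6) = -29*(5/4 - 3/2) = -29*(-¼) = 29/4)
-2668/(-11004) + k(o(-5, 1))/22909 = -2668/(-11004) + (29/4)/22909 = -2668*(-1/11004) + (29/4)*(1/22909) = 667/2751 + 29/91636 = 61200991/252090636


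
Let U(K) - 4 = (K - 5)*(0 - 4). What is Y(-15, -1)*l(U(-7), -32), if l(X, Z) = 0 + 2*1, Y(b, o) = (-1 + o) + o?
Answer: -6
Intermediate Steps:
Y(b, o) = -1 + 2*o
U(K) = 24 - 4*K (U(K) = 4 + (K - 5)*(0 - 4) = 4 + (-5 + K)*(-4) = 4 + (20 - 4*K) = 24 - 4*K)
l(X, Z) = 2 (l(X, Z) = 0 + 2 = 2)
Y(-15, -1)*l(U(-7), -32) = (-1 + 2*(-1))*2 = (-1 - 2)*2 = -3*2 = -6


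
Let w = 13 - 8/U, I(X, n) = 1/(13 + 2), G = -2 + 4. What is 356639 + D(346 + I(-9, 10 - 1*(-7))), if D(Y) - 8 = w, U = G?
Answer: 356656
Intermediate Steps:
G = 2
U = 2
I(X, n) = 1/15
w = 9 (w = 13 - 8/2 = 13 - 8*½ = 13 - 4 = 9)
D(Y) = 17 (D(Y) = 8 + 9 = 17)
356639 + D(346 + I(-9, 10 - 1*(-7))) = 356639 + 17 = 356656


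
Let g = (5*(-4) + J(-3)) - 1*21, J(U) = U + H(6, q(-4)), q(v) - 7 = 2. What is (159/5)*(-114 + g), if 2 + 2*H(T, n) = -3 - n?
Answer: -5247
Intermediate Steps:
q(v) = 9 (q(v) = 7 + 2 = 9)
H(T, n) = -5/2 - n/2 (H(T, n) = -1 + (-3 - n)/2 = -1 + (-3/2 - n/2) = -5/2 - n/2)
J(U) = -7 + U (J(U) = U + (-5/2 - ½*9) = U + (-5/2 - 9/2) = U - 7 = -7 + U)
g = -51 (g = (5*(-4) + (-7 - 3)) - 1*21 = (-20 - 10) - 21 = -30 - 21 = -51)
(159/5)*(-114 + g) = (159/5)*(-114 - 51) = (159*(⅕))*(-165) = (159/5)*(-165) = -5247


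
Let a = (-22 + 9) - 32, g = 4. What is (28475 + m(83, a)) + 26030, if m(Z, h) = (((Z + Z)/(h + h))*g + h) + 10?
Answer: 2450818/45 ≈ 54463.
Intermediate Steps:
a = -45 (a = -13 - 32 = -45)
m(Z, h) = 10 + h + 4*Z/h (m(Z, h) = (((Z + Z)/(h + h))*4 + h) + 10 = (((2*Z)/((2*h)))*4 + h) + 10 = (((2*Z)*(1/(2*h)))*4 + h) + 10 = ((Z/h)*4 + h) + 10 = (4*Z/h + h) + 10 = (h + 4*Z/h) + 10 = 10 + h + 4*Z/h)
(28475 + m(83, a)) + 26030 = (28475 + (10 - 45 + 4*83/(-45))) + 26030 = (28475 + (10 - 45 + 4*83*(-1/45))) + 26030 = (28475 + (10 - 45 - 332/45)) + 26030 = (28475 - 1907/45) + 26030 = 1279468/45 + 26030 = 2450818/45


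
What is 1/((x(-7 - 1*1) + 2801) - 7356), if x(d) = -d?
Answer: -1/4547 ≈ -0.00021993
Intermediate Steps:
1/((x(-7 - 1*1) + 2801) - 7356) = 1/((-(-7 - 1*1) + 2801) - 7356) = 1/((-(-7 - 1) + 2801) - 7356) = 1/((-1*(-8) + 2801) - 7356) = 1/((8 + 2801) - 7356) = 1/(2809 - 7356) = 1/(-4547) = -1/4547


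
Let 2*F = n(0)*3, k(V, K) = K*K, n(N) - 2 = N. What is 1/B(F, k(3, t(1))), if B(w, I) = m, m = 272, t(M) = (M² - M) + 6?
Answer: 1/272 ≈ 0.0036765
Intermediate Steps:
n(N) = 2 + N
t(M) = 6 + M² - M
k(V, K) = K²
F = 3 (F = ((2 + 0)*3)/2 = (2*3)/2 = (½)*6 = 3)
B(w, I) = 272
1/B(F, k(3, t(1))) = 1/272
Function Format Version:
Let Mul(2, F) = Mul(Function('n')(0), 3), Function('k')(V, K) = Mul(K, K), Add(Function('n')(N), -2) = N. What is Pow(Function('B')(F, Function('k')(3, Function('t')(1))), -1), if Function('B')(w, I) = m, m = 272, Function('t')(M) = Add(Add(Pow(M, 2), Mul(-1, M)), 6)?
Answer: Rational(1, 272) ≈ 0.0036765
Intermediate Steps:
Function('n')(N) = Add(2, N)
Function('t')(M) = Add(6, Pow(M, 2), Mul(-1, M))
Function('k')(V, K) = Pow(K, 2)
F = 3 (F = Mul(Rational(1, 2), Mul(Add(2, 0), 3)) = Mul(Rational(1, 2), Mul(2, 3)) = Mul(Rational(1, 2), 6) = 3)
Function('B')(w, I) = 272
Pow(Function('B')(F, Function('k')(3, Function('t')(1))), -1) = Pow(272, -1) = Rational(1, 272)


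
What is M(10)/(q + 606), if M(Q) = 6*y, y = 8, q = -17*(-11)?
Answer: 48/793 ≈ 0.060530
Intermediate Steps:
q = 187
M(Q) = 48 (M(Q) = 6*8 = 48)
M(10)/(q + 606) = 48/(187 + 606) = 48/793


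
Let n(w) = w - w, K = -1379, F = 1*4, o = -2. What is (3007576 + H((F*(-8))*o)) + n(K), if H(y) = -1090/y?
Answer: 96241887/32 ≈ 3.0076e+6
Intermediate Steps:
F = 4
n(w) = 0
(3007576 + H((F*(-8))*o)) + n(K) = (3007576 - 1090/((4*(-8))*(-2))) + 0 = (3007576 - 1090/((-32*(-2)))) + 0 = (3007576 - 1090/64) + 0 = (3007576 - 1090*1/64) + 0 = (3007576 - 545/32) + 0 = 96241887/32 + 0 = 96241887/32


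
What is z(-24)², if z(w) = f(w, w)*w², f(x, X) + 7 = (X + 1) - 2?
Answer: 339738624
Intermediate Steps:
f(x, X) = -8 + X (f(x, X) = -7 + ((X + 1) - 2) = -7 + ((1 + X) - 2) = -7 + (-1 + X) = -8 + X)
z(w) = w²*(-8 + w) (z(w) = (-8 + w)*w² = w²*(-8 + w))
z(-24)² = ((-24)²*(-8 - 24))² = (576*(-32))² = (-18432)² = 339738624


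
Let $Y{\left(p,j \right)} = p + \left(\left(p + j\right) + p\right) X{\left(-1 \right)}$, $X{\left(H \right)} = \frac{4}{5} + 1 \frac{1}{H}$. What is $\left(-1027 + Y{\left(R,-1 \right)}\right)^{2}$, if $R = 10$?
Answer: $\frac{26050816}{25} \approx 1.042 \cdot 10^{6}$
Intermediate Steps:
$X{\left(H \right)} = \frac{4}{5} + \frac{1}{H}$ ($X{\left(H \right)} = 4 \cdot \frac{1}{5} + \frac{1}{H} = \frac{4}{5} + \frac{1}{H}$)
$Y{\left(p,j \right)} = - \frac{j}{5} + \frac{3 p}{5}$ ($Y{\left(p,j \right)} = p + \left(\left(p + j\right) + p\right) \left(\frac{4}{5} + \frac{1}{-1}\right) = p + \left(\left(j + p\right) + p\right) \left(\frac{4}{5} - 1\right) = p + \left(j + 2 p\right) \left(- \frac{1}{5}\right) = p - \left(\frac{j}{5} + \frac{2 p}{5}\right) = - \frac{j}{5} + \frac{3 p}{5}$)
$\left(-1027 + Y{\left(R,-1 \right)}\right)^{2} = \left(-1027 + \left(\left(- \frac{1}{5}\right) \left(-1\right) + \frac{3}{5} \cdot 10\right)\right)^{2} = \left(-1027 + \left(\frac{1}{5} + 6\right)\right)^{2} = \left(-1027 + \frac{31}{5}\right)^{2} = \left(- \frac{5104}{5}\right)^{2} = \frac{26050816}{25}$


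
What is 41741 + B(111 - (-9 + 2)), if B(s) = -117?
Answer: 41624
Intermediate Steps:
41741 + B(111 - (-9 + 2)) = 41741 - 117 = 41624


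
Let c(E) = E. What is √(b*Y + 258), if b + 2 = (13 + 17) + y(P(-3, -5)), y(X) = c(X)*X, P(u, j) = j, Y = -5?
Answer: I*√7 ≈ 2.6458*I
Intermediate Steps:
y(X) = X² (y(X) = X*X = X²)
b = 53 (b = -2 + ((13 + 17) + (-5)²) = -2 + (30 + 25) = -2 + 55 = 53)
√(b*Y + 258) = √(53*(-5) + 258) = √(-265 + 258) = √(-7) = I*√7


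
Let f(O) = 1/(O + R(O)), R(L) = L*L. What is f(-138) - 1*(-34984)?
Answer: 661407505/18906 ≈ 34984.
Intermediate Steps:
R(L) = L**2
f(O) = 1/(O + O**2)
f(-138) - 1*(-34984) = 1/((-138)*(1 - 138)) - 1*(-34984) = -1/138/(-137) + 34984 = -1/138*(-1/137) + 34984 = 1/18906 + 34984 = 661407505/18906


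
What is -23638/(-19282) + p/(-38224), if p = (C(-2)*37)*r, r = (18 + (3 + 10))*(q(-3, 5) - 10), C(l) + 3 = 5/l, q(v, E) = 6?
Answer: 104244231/184258792 ≈ 0.56575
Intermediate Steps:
C(l) = -3 + 5/l
r = -124 (r = (18 + (3 + 10))*(6 - 10) = (18 + 13)*(-4) = 31*(-4) = -124)
p = 25234 (p = ((-3 + 5/(-2))*37)*(-124) = ((-3 + 5*(-½))*37)*(-124) = ((-3 - 5/2)*37)*(-124) = -11/2*37*(-124) = -407/2*(-124) = 25234)
-23638/(-19282) + p/(-38224) = -23638/(-19282) + 25234/(-38224) = -23638*(-1/19282) + 25234*(-1/38224) = 11819/9641 - 12617/19112 = 104244231/184258792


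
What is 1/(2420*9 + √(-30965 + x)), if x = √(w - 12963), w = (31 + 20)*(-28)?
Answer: 1/(21780 + √(-30965 + 3*I*√1599)) ≈ 4.591e-5 - 3.709e-7*I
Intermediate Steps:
w = -1428 (w = 51*(-28) = -1428)
x = 3*I*√1599 (x = √(-1428 - 12963) = √(-14391) = 3*I*√1599 ≈ 119.96*I)
1/(2420*9 + √(-30965 + x)) = 1/(2420*9 + √(-30965 + 3*I*√1599)) = 1/(21780 + √(-30965 + 3*I*√1599))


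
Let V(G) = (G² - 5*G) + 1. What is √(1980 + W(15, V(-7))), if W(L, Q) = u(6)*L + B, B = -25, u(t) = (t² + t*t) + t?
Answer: 25*√5 ≈ 55.902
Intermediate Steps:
u(t) = t + 2*t² (u(t) = (t² + t²) + t = 2*t² + t = t + 2*t²)
V(G) = 1 + G² - 5*G
W(L, Q) = -25 + 78*L (W(L, Q) = (6*(1 + 2*6))*L - 25 = (6*(1 + 12))*L - 25 = (6*13)*L - 25 = 78*L - 25 = -25 + 78*L)
√(1980 + W(15, V(-7))) = √(1980 + (-25 + 78*15)) = √(1980 + (-25 + 1170)) = √(1980 + 1145) = √3125 = 25*√5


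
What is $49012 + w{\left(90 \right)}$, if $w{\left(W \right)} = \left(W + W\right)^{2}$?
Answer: $81412$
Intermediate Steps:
$w{\left(W \right)} = 4 W^{2}$ ($w{\left(W \right)} = \left(2 W\right)^{2} = 4 W^{2}$)
$49012 + w{\left(90 \right)} = 49012 + 4 \cdot 90^{2} = 49012 + 4 \cdot 8100 = 49012 + 32400 = 81412$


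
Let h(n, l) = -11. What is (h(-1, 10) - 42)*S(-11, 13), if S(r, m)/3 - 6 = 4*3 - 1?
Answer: -2703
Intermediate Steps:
S(r, m) = 51 (S(r, m) = 18 + 3*(4*3 - 1) = 18 + 3*(12 - 1) = 18 + 3*11 = 18 + 33 = 51)
(h(-1, 10) - 42)*S(-11, 13) = (-11 - 42)*51 = -53*51 = -2703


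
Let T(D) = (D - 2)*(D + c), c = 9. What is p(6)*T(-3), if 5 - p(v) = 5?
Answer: 0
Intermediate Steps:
p(v) = 0 (p(v) = 5 - 1*5 = 5 - 5 = 0)
T(D) = (-2 + D)*(9 + D) (T(D) = (D - 2)*(D + 9) = (-2 + D)*(9 + D))
p(6)*T(-3) = 0*(-18 + (-3)² + 7*(-3)) = 0*(-18 + 9 - 21) = 0*(-30) = 0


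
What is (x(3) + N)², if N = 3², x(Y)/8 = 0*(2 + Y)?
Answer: 81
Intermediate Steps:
x(Y) = 0 (x(Y) = 8*(0*(2 + Y)) = 8*0 = 0)
N = 9
(x(3) + N)² = (0 + 9)² = 9² = 81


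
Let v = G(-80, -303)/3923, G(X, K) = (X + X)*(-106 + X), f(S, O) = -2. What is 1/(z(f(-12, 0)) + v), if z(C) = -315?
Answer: -3923/1205985 ≈ -0.0032529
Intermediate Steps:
G(X, K) = 2*X*(-106 + X) (G(X, K) = (2*X)*(-106 + X) = 2*X*(-106 + X))
v = 29760/3923 (v = (2*(-80)*(-106 - 80))/3923 = (2*(-80)*(-186))*(1/3923) = 29760*(1/3923) = 29760/3923 ≈ 7.5860)
1/(z(f(-12, 0)) + v) = 1/(-315 + 29760/3923) = 1/(-1205985/3923) = -3923/1205985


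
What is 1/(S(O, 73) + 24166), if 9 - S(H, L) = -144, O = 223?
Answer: 1/24319 ≈ 4.1120e-5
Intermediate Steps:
S(H, L) = 153 (S(H, L) = 9 - 1*(-144) = 9 + 144 = 153)
1/(S(O, 73) + 24166) = 1/(153 + 24166) = 1/24319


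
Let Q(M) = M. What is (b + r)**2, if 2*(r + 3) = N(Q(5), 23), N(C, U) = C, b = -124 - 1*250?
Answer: 561001/4 ≈ 1.4025e+5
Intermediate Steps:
b = -374 (b = -124 - 250 = -374)
r = -1/2 (r = -3 + (1/2)*5 = -3 + 5/2 = -1/2 ≈ -0.50000)
(b + r)**2 = (-374 - 1/2)**2 = (-749/2)**2 = 561001/4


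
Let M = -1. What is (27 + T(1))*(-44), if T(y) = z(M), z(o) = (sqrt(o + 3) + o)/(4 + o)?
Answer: -3520/3 - 44*sqrt(2)/3 ≈ -1194.1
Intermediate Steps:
z(o) = (o + sqrt(3 + o))/(4 + o) (z(o) = (sqrt(3 + o) + o)/(4 + o) = (o + sqrt(3 + o))/(4 + o))
T(y) = -1/3 + sqrt(2)/3 (T(y) = (-1 + sqrt(3 - 1))/(4 - 1) = (-1 + sqrt(2))/3 = -1/3 + sqrt(2)/3)
(27 + T(1))*(-44) = (27 + (-1/3 + sqrt(2)/3))*(-44) = (80/3 + sqrt(2)/3)*(-44) = -3520/3 - 44*sqrt(2)/3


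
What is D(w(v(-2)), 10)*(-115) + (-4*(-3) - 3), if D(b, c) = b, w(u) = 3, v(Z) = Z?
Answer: -336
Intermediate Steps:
D(w(v(-2)), 10)*(-115) + (-4*(-3) - 3) = 3*(-115) + (-4*(-3) - 3) = -345 + (12 - 3) = -345 + 9 = -336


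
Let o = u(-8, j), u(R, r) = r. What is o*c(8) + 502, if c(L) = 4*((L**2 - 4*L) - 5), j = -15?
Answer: -1118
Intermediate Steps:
o = -15
c(L) = -20 - 16*L + 4*L**2 (c(L) = 4*(-5 + L**2 - 4*L) = -20 - 16*L + 4*L**2)
o*c(8) + 502 = -15*(-20 - 16*8 + 4*8**2) + 502 = -15*(-20 - 128 + 4*64) + 502 = -15*(-20 - 128 + 256) + 502 = -15*108 + 502 = -1620 + 502 = -1118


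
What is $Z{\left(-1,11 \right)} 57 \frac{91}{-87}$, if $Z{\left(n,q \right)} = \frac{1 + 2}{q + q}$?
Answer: $- \frac{5187}{638} \approx -8.1301$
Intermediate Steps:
$Z{\left(n,q \right)} = \frac{3}{2 q}$
$Z{\left(-1,11 \right)} 57 \frac{91}{-87} = \frac{3}{2 \cdot 11} \cdot 57 \frac{91}{-87} = \frac{3}{2} \cdot \frac{1}{11} \cdot 57 \cdot 91 \left(- \frac{1}{87}\right) = \frac{3}{22} \cdot 57 \left(- \frac{91}{87}\right) = \frac{171}{22} \left(- \frac{91}{87}\right) = - \frac{5187}{638}$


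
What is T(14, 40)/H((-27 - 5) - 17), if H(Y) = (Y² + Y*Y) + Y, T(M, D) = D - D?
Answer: 0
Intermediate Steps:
T(M, D) = 0
H(Y) = Y + 2*Y² (H(Y) = (Y² + Y²) + Y = 2*Y² + Y = Y + 2*Y²)
T(14, 40)/H((-27 - 5) - 17) = 0/((((-27 - 5) - 17)*(1 + 2*((-27 - 5) - 17)))) = 0/(((-32 - 17)*(1 + 2*(-32 - 17)))) = 0/((-49*(1 + 2*(-49)))) = 0/((-49*(1 - 98))) = 0/((-49*(-97))) = 0/4753 = 0*(1/4753) = 0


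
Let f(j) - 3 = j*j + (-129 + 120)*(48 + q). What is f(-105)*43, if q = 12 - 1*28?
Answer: 461820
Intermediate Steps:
q = -16 (q = 12 - 28 = -16)
f(j) = -285 + j**2 (f(j) = 3 + (j*j + (-129 + 120)*(48 - 16)) = 3 + (j**2 - 9*32) = 3 + (j**2 - 288) = 3 + (-288 + j**2) = -285 + j**2)
f(-105)*43 = (-285 + (-105)**2)*43 = (-285 + 11025)*43 = 10740*43 = 461820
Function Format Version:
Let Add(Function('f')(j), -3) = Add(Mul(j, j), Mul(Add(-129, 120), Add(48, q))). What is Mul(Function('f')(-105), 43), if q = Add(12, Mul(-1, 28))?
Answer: 461820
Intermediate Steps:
q = -16 (q = Add(12, -28) = -16)
Function('f')(j) = Add(-285, Pow(j, 2)) (Function('f')(j) = Add(3, Add(Mul(j, j), Mul(Add(-129, 120), Add(48, -16)))) = Add(3, Add(Pow(j, 2), Mul(-9, 32))) = Add(3, Add(Pow(j, 2), -288)) = Add(3, Add(-288, Pow(j, 2))) = Add(-285, Pow(j, 2)))
Mul(Function('f')(-105), 43) = Mul(Add(-285, Pow(-105, 2)), 43) = Mul(Add(-285, 11025), 43) = Mul(10740, 43) = 461820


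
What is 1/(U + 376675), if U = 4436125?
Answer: 1/4812800 ≈ 2.0778e-7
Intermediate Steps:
1/(U + 376675) = 1/(4436125 + 376675) = 1/4812800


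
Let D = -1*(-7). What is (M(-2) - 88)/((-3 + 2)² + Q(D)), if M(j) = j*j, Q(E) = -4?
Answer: 28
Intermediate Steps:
D = 7
M(j) = j²
(M(-2) - 88)/((-3 + 2)² + Q(D)) = ((-2)² - 88)/((-3 + 2)² - 4) = (4 - 88)/((-1)² - 4) = -84/(1 - 4) = -84/(-3) = -⅓*(-84) = 28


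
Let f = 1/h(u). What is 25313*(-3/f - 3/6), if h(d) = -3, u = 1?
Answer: 430321/2 ≈ 2.1516e+5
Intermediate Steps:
f = -⅓ (f = 1/(-3) = -⅓ ≈ -0.33333)
25313*(-3/f - 3/6) = 25313*(-3/(-⅓) - 3/6) = 25313*(-3*(-3) - 3*⅙) = 25313*(9 - ½) = 25313*(17/2) = 430321/2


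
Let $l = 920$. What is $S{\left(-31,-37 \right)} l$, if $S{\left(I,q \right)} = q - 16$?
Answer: $-48760$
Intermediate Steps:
$S{\left(I,q \right)} = -16 + q$ ($S{\left(I,q \right)} = q - 16 = -16 + q$)
$S{\left(-31,-37 \right)} l = \left(-16 - 37\right) 920 = \left(-53\right) 920 = -48760$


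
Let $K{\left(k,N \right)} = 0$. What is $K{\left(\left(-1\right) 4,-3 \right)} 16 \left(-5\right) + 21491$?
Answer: $21491$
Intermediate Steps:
$K{\left(\left(-1\right) 4,-3 \right)} 16 \left(-5\right) + 21491 = 0 \cdot 16 \left(-5\right) + 21491 = 0 \left(-5\right) + 21491 = 0 + 21491 = 21491$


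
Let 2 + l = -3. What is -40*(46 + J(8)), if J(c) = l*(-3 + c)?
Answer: -840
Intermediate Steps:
l = -5 (l = -2 - 3 = -5)
J(c) = 15 - 5*c (J(c) = -5*(-3 + c) = 15 - 5*c)
-40*(46 + J(8)) = -40*(46 + (15 - 5*8)) = -40*(46 + (15 - 40)) = -40*(46 - 25) = -40*21 = -840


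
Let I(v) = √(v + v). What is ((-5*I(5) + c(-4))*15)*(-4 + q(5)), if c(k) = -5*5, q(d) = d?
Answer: -375 - 75*√10 ≈ -612.17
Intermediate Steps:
I(v) = √2*√v (I(v) = √(2*v) = √2*√v)
c(k) = -25
((-5*I(5) + c(-4))*15)*(-4 + q(5)) = ((-5*√2*√5 - 25)*15)*(-4 + 5) = ((-5*√10 - 25)*15)*1 = ((-25 - 5*√10)*15)*1 = (-375 - 75*√10)*1 = -375 - 75*√10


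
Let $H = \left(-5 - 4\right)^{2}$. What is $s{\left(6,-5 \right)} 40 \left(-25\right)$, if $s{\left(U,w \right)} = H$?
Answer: $-81000$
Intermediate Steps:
$H = 81$ ($H = \left(-5 - 4\right)^{2} = \left(-9\right)^{2} = 81$)
$s{\left(U,w \right)} = 81$
$s{\left(6,-5 \right)} 40 \left(-25\right) = 81 \cdot 40 \left(-25\right) = 3240 \left(-25\right) = -81000$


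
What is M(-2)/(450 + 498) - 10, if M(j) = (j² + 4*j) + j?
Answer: -1581/158 ≈ -10.006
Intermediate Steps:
M(j) = j² + 5*j
M(-2)/(450 + 498) - 10 = (-2*(5 - 2))/(450 + 498) - 10 = -2*3/948 - 10 = -6*1/948 - 10 = -1/158 - 10 = -1581/158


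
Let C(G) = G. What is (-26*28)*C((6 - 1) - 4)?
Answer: -728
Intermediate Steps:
(-26*28)*C((6 - 1) - 4) = (-26*28)*((6 - 1) - 4) = -728*(5 - 4) = -728*1 = -728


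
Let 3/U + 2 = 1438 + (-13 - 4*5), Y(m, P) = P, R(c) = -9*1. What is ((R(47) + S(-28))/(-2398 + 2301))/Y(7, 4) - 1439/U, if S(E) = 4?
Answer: -783339781/1164 ≈ -6.7297e+5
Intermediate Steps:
R(c) = -9
U = 3/1403 (U = 3/(-2 + (1438 + (-13 - 4*5))) = 3/(-2 + (1438 + (-13 - 20))) = 3/(-2 + (1438 - 33)) = 3/(-2 + 1405) = 3/1403 ≈ 0.0021383)
((R(47) + S(-28))/(-2398 + 2301))/Y(7, 4) - 1439/U = ((-9 + 4)/(-2398 + 2301))/4 - 1439/3/1403 = -5/(-97)*(¼) - 1439*1403/3 = -5*(-1/97)*(¼) - 2018917/3 = (5/97)*(¼) - 2018917/3 = 5/388 - 2018917/3 = -783339781/1164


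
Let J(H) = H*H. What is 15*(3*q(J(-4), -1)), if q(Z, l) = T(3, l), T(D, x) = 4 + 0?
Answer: 180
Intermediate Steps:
T(D, x) = 4
J(H) = H²
q(Z, l) = 4
15*(3*q(J(-4), -1)) = 15*(3*4) = 15*12 = 180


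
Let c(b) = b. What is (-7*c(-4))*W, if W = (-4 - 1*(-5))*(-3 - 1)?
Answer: -112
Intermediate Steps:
W = -4 (W = (-4 + 5)*(-4) = 1*(-4) = -4)
(-7*c(-4))*W = -7*(-4)*(-4) = 28*(-4) = -112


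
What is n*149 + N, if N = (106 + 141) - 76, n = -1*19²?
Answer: -53618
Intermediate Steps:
n = -361 (n = -1*361 = -361)
N = 171 (N = 247 - 76 = 171)
n*149 + N = -361*149 + 171 = -53789 + 171 = -53618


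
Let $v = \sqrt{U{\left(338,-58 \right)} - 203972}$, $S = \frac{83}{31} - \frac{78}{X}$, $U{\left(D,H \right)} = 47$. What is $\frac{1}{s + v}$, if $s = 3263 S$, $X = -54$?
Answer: $\frac{41877342}{563870189137} - \frac{77841 i \sqrt{8157}}{2819350945685} \approx 7.4268 \cdot 10^{-5} - 2.4936 \cdot 10^{-6} i$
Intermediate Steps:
$S = \frac{1150}{279}$ ($S = \frac{83}{31} - \frac{78}{-54} = 83 \cdot \frac{1}{31} - - \frac{13}{9} = \frac{83}{31} + \frac{13}{9} = \frac{1150}{279} \approx 4.1219$)
$v = 5 i \sqrt{8157}$ ($v = \sqrt{47 - 203972} = \sqrt{-203925} = 5 i \sqrt{8157} \approx 451.58 i$)
$s = \frac{3752450}{279}$ ($s = 3263 \cdot \frac{1150}{279} = \frac{3752450}{279} \approx 13450.0$)
$\frac{1}{s + v} = \frac{1}{\frac{3752450}{279} + 5 i \sqrt{8157}}$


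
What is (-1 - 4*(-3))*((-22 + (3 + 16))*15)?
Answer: -495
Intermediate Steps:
(-1 - 4*(-3))*((-22 + (3 + 16))*15) = (-1 + 12)*((-22 + 19)*15) = 11*(-3*15) = 11*(-45) = -495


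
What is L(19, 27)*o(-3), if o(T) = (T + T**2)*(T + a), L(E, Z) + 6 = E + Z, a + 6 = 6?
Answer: -720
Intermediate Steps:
a = 0 (a = -6 + 6 = 0)
L(E, Z) = -6 + E + Z (L(E, Z) = -6 + (E + Z) = -6 + E + Z)
o(T) = T*(T + T**2) (o(T) = (T + T**2)*(T + 0) = (T + T**2)*T = T*(T + T**2))
L(19, 27)*o(-3) = (-6 + 19 + 27)*((-3)**2*(1 - 3)) = 40*(9*(-2)) = 40*(-18) = -720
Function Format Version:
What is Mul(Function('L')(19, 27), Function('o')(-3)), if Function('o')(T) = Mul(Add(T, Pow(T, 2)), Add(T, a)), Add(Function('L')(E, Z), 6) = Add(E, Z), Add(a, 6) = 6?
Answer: -720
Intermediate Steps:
a = 0 (a = Add(-6, 6) = 0)
Function('L')(E, Z) = Add(-6, E, Z) (Function('L')(E, Z) = Add(-6, Add(E, Z)) = Add(-6, E, Z))
Function('o')(T) = Mul(T, Add(T, Pow(T, 2))) (Function('o')(T) = Mul(Add(T, Pow(T, 2)), Add(T, 0)) = Mul(Add(T, Pow(T, 2)), T) = Mul(T, Add(T, Pow(T, 2))))
Mul(Function('L')(19, 27), Function('o')(-3)) = Mul(Add(-6, 19, 27), Mul(Pow(-3, 2), Add(1, -3))) = Mul(40, Mul(9, -2)) = Mul(40, -18) = -720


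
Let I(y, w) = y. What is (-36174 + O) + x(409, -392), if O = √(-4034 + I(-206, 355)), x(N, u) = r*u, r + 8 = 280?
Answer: -142798 + 4*I*√265 ≈ -1.428e+5 + 65.115*I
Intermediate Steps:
r = 272 (r = -8 + 280 = 272)
x(N, u) = 272*u
O = 4*I*√265 (O = √(-4034 - 206) = √(-4240) = 4*I*√265 ≈ 65.115*I)
(-36174 + O) + x(409, -392) = (-36174 + 4*I*√265) + 272*(-392) = (-36174 + 4*I*√265) - 106624 = -142798 + 4*I*√265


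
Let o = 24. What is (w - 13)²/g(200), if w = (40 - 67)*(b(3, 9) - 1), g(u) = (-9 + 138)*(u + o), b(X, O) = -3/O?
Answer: 529/28896 ≈ 0.018307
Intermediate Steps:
g(u) = 3096 + 129*u (g(u) = (-9 + 138)*(u + 24) = 129*(24 + u) = 3096 + 129*u)
w = 36 (w = (40 - 67)*(-3/9 - 1) = -27*(-3*⅑ - 1) = -27*(-⅓ - 1) = -27*(-4/3) = 36)
(w - 13)²/g(200) = (36 - 13)²/(3096 + 129*200) = 23²/(3096 + 25800) = 529/28896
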